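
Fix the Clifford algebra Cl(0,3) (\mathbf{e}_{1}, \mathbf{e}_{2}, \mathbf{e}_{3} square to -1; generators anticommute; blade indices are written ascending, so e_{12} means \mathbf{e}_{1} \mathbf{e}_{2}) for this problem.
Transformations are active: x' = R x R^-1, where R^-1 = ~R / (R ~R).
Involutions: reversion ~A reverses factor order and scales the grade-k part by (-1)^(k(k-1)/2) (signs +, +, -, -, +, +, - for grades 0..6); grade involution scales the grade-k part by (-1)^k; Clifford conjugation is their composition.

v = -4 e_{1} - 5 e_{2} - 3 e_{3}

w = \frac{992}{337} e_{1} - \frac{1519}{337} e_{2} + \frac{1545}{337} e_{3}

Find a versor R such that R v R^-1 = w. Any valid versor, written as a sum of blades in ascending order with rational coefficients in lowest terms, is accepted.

The midline construction: v and w both square to -50, so reflecting in their sum -\frac{356}{337} e_{1} - \frac{3204}{337} e_{2} + \frac{534}{337} e_{3} exchanges them.
Answer: -\frac{356}{337} e_{1} - \frac{3204}{337} e_{2} + \frac{534}{337} e_{3}


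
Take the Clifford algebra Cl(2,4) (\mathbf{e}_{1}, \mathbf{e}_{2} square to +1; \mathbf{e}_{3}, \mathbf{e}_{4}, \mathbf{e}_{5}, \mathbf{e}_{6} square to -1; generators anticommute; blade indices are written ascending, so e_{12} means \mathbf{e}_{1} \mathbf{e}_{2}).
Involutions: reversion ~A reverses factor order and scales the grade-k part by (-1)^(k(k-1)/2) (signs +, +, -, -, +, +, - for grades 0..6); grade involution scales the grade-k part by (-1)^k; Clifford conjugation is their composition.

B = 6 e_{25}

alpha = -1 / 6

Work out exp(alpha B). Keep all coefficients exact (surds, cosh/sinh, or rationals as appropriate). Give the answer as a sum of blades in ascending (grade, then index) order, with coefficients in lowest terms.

B^2 = (6)^2*(e_{25})^2 = 36*(+1) = 36 (a basis 2-blade squares to minus the product of its generators' squares).
B^2 = 36 — B^2 > 0, so the exponential closes hyperbolically: l = 6, alpha*l = -1, so exp(alpha B) = cosh(-1) + (sinh(-1)/6)*B = \cosh{\left(1 \right)} + (- \frac{\sinh{\left(1 \right)}}{6})*B.
Answer: \cosh{\left(1 \right)} - \sinh{\left(1 \right)} e_{25}


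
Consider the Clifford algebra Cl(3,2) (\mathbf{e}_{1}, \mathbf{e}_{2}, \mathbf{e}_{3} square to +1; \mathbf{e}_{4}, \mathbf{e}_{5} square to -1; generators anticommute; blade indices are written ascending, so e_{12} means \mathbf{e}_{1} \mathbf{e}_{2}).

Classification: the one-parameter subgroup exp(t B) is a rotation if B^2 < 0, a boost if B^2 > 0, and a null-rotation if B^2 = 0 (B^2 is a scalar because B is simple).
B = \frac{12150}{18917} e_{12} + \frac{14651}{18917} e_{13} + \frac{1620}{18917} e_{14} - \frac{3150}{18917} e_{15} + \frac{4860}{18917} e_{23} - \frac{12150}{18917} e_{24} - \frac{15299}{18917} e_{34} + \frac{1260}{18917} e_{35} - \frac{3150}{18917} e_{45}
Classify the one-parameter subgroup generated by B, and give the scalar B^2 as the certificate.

B^2 term by term: the squares give (\frac{12150}{18917})^2*(e_{12})^2 + (\frac{14651}{18917})^2*(e_{13})^2 + (\frac{1620}{18917})^2*(e_{14})^2 + (-\frac{3150}{18917})^2*(e_{15})^2 + (\frac{4860}{18917})^2*(e_{23})^2 + (-\frac{12150}{18917})^2*(e_{24})^2 + (-\frac{15299}{18917})^2*(e_{34})^2 + (\frac{1260}{18917})^2*(e_{35})^2 + (-\frac{3150}{18917})^2*(e_{45})^2 = \frac{147622500}{357852889}*(-1) + \frac{214651801}{357852889}*(-1) + \frac{2624400}{357852889}*(+1) + \frac{9922500}{357852889}*(+1) + \frac{23619600}{357852889}*(-1) + \frac{147622500}{357852889}*(+1) + \frac{234059401}{357852889}*(+1) + \frac{1587600}{357852889}*(+1) + \frac{9922500}{357852889}*(-1) = 0 (each basis 2-blade squares to minus the product of its generators' squares); cross terms between blades sharing an index anticommute and cancel; the commuting (index-disjoint) pairs give grade-4 terms 2*c*c'*(blade product), which cancel blade by blade — e_{1234}: -\frac{371765700}{357852889} + \frac{356019300}{357852889} + \frac{15746400}{357852889} = 0; e_{1235}: \frac{30618000}{357852889} - \frac{30618000}{357852889} = 0; e_{1245}: -\frac{76545000}{357852889} + \frac{76545000}{357852889} = 0; e_{1345}: -\frac{92301300}{357852889} - \frac{4082400}{357852889} + \frac{96383700}{357852889} = 0; e_{2345}: -\frac{30618000}{357852889} + \frac{30618000}{357852889} = 0 — confirming B is simple. So B^2 = 0.
Answer: null-rotation, certificate B^2 = 0. The class reads off the invariant scalar 0 directly.


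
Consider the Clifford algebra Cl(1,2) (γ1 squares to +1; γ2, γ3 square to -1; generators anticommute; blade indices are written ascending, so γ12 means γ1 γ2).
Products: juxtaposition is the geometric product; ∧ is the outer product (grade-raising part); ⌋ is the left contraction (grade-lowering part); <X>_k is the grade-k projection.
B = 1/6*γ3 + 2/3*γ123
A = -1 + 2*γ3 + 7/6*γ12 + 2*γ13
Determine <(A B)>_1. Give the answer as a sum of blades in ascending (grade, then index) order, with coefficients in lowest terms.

step 1: -1/3 - 1/3*γ1 - 4/3*γ2 + 11/18*γ3 - 4/3*γ12 - 17/36*γ123
step 2: -1/3*γ1 - 4/3*γ2 + 11/18*γ3
Answer: -1/3*γ1 - 4/3*γ2 + 11/18*γ3


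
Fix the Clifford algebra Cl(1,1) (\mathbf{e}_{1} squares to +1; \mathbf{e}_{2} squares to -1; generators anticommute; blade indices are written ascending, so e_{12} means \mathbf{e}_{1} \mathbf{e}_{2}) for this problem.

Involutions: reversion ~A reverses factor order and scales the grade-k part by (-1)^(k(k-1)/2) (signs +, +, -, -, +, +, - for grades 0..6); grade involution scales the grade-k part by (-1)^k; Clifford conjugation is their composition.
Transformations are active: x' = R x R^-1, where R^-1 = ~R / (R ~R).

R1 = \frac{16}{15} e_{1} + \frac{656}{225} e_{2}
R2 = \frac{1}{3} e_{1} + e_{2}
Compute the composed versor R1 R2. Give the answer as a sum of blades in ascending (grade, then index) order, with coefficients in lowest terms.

Distribute over the terms of R1 (each basis-blade product reordered to ascending indices, repeated generators contracted through their squares):
(\frac{16}{15} e_{1}) R2 = \frac{16}{45} + \frac{16}{15} e_{12}
(\frac{656}{225} e_{2}) R2 = -\frac{656}{225} - \frac{656}{675} e_{12}
Summing the partial products and collecting blades:
Answer: -\frac{64}{25} + \frac{64}{675} e_{12}


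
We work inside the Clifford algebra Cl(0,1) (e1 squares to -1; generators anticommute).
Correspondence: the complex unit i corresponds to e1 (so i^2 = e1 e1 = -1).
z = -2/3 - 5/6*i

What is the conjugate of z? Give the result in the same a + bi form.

In blades: z = -2/3 - 5/6*e1.
Conjugation here is Clifford conjugation: the scalar is fixed and the grade-1 and grade-2 blades all flip sign, giving -2/3 + 5/6*e1; translating back:
Answer: -2/3 + 5/6*i


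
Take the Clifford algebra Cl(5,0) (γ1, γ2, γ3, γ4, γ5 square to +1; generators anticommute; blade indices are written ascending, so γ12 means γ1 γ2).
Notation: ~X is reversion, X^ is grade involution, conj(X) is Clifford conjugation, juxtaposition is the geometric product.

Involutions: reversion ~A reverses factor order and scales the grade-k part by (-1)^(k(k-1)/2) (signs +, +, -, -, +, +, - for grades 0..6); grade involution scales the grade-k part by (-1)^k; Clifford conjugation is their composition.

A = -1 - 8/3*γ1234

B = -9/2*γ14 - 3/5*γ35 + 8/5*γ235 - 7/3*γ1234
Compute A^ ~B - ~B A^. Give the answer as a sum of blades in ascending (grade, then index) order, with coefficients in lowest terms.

first term: 56/9 - 9/2*γ14 + 12*γ23 - 3/5*γ35 - 64/15*γ145 + 8/5*γ235 + 7/3*γ1234 + 8/5*γ1245
second term: 56/9 - 9/2*γ14 + 12*γ23 - 3/5*γ35 - 64/15*γ145 + 8/5*γ235 + 7/3*γ1234 - 8/5*γ1245
Answer: 16/5*γ1245


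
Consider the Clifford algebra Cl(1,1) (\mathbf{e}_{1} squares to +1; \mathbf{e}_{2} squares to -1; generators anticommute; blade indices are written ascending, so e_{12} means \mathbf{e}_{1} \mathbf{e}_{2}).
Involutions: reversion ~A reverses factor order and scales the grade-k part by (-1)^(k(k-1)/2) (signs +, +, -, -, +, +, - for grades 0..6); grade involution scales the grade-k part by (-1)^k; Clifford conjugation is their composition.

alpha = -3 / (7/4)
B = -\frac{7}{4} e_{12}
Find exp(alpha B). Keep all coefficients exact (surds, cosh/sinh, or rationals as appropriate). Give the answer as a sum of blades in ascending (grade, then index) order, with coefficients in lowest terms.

B^2 = (-\frac{7}{4})^2*(e_{12})^2 = \frac{49}{16}*(+1) = \frac{49}{16} (a basis 2-blade squares to minus the product of its generators' squares).
B^2 = \frac{49}{16} — since the square is positive, the closed form is hyperbolic: l = \frac{7}{4}, alpha*l = -3, so exp(alpha B) = cosh(-3) + (sinh(-3)/(\frac{7}{4}))*B = \cosh{\left(3 \right)} + (- \frac{4 \sinh{\left(3 \right)}}{7})*B.
Answer: \cosh{\left(3 \right)} + \sinh{\left(3 \right)} e_{12}


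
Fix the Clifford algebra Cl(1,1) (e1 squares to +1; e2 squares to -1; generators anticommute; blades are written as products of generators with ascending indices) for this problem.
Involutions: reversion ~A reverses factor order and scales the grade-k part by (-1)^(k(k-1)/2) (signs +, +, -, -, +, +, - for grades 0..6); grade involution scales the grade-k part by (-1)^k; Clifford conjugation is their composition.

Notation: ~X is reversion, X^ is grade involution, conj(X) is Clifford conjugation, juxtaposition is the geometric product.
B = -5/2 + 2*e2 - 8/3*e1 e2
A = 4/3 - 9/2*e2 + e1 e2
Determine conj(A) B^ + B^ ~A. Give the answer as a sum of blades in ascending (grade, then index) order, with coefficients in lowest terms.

first term: 25/3 - 14*e1 - 167/12*e2 - 19/18*e1 e2
second term: -29/3 - 10*e1 + 103/12*e2 - 19/18*e1 e2
Answer: -4/3 - 24*e1 - 16/3*e2 - 19/9*e1 e2


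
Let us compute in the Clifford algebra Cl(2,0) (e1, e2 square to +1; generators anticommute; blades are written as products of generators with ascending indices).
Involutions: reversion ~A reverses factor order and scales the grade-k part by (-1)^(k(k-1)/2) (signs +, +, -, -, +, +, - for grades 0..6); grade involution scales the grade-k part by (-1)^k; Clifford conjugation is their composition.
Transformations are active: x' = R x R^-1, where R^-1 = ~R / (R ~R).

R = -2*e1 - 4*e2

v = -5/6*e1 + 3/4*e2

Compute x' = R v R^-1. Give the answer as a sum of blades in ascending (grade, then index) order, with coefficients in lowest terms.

~R = -2*e1 - 4*e2, and R ~R = 20, so R^-1 = ~R / (20).
R v = -4/3 - 29/6*e1 e2
Answer: 11/10*e1 - 13/60*e2


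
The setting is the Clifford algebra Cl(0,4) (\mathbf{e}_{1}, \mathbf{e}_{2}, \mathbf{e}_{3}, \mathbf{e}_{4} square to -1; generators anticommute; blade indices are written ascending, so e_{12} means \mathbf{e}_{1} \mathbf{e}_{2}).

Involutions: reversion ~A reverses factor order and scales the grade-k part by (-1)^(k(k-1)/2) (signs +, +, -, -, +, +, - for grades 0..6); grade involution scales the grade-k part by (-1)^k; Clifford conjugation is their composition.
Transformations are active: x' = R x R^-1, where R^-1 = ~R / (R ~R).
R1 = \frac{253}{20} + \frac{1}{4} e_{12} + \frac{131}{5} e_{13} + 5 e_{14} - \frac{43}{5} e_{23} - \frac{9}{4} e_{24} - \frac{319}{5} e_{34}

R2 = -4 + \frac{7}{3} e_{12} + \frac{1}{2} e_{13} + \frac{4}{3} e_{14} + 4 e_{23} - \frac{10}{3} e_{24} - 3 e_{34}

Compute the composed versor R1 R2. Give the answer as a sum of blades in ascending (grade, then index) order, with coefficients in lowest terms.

Distribute over the grade parts of R1 (each basis-blade product reordered to ascending indices, repeated generators contracted through their squares):
<R1>_0 (= \frac{253}{20}) R2 = -\frac{253}{5} + \frac{1771}{60} e_{12} + \frac{253}{40} e_{13} + \frac{253}{15} e_{14} + \frac{253}{5} e_{23} - \frac{253}{6} e_{24} - \frac{759}{20} e_{34}
<R1>_2 (= \frac{1}{4} e_{12} + \frac{131}{5} e_{13} + 5 e_{14} - \frac{43}{5} e_{23} - \frac{9}{4} e_{24} - \frac{319}{5} e_{34}) R2 = -\frac{3697}{20} + \frac{2833}{30} e_{12} - \frac{279}{5} e_{13} + \frac{1337}{60} e_{14} - \frac{9301}{40} e_{23} - \frac{850}{3} e_{24} + \frac{3253}{10} e_{34} - \frac{421}{8} e_{1234}
Summing the partial products and collecting blades:
Answer: -\frac{4709}{20} + \frac{2479}{20} e_{12} - \frac{1979}{40} e_{13} + \frac{783}{20} e_{14} - \frac{7277}{40} e_{23} - \frac{651}{2} e_{24} + \frac{5747}{20} e_{34} - \frac{421}{8} e_{1234}


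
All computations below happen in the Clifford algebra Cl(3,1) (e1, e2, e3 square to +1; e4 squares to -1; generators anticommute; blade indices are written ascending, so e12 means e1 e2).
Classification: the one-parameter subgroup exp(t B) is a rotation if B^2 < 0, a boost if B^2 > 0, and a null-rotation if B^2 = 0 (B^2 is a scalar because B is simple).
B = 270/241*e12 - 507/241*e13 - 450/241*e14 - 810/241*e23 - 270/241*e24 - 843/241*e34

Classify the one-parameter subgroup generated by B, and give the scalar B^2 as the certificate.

B^2 term by term: the squares give (270/241)^2*(e12)^2 + (-507/241)^2*(e13)^2 + (-450/241)^2*(e14)^2 + (-810/241)^2*(e23)^2 + (-270/241)^2*(e24)^2 + (-843/241)^2*(e34)^2 = 72900/58081*(-1) + 257049/58081*(-1) + 202500/58081*(+1) + 656100/58081*(-1) + 72900/58081*(+1) + 710649/58081*(+1) = 0 (each basis 2-blade squares to minus the product of its generators' squares); cross terms between blades sharing an index anticommute and cancel; the commuting (index-disjoint) pairs give grade-4 terms 2*c*c'*(blade product), which cancel blade by blade — e1234: -455220/58081 - 273780/58081 + 729000/58081 = 0 — confirming B is simple. So B^2 = 0.
Answer: null-rotation, certificate B^2 = 0. Check the certificate: B^2 = 0, and that sign is decisive whatever form B takes.


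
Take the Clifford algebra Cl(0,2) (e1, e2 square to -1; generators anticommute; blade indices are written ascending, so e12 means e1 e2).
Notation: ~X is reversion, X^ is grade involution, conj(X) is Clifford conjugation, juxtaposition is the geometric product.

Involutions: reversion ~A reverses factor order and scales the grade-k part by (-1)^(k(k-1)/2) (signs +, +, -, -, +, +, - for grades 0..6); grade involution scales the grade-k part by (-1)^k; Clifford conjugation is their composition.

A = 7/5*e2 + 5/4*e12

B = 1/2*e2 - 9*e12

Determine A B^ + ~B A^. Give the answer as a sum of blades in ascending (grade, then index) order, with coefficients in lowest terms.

first term: 239/20 - 479/40*e1
second term: -211/20 + 529/40*e1
Answer: 7/5 + 5/4*e1


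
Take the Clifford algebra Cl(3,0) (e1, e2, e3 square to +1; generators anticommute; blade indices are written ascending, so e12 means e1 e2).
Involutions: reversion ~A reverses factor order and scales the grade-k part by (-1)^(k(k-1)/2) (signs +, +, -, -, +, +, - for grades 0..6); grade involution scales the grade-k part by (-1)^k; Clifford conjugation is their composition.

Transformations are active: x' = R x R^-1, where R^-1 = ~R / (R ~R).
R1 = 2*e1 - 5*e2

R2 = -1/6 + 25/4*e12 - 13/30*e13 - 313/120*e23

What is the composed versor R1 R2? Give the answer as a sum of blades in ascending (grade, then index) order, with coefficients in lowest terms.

Distribute over the terms of R1 (each basis-blade product reordered to ascending indices, repeated generators contracted through their squares):
(2*e1) R2 = -1/3*e1 + 25/2*e2 - 13/15*e3 - 313/60*e123
(-5*e2) R2 = 125/4*e1 + 5/6*e2 + 313/24*e3 - 13/6*e123
Summing the partial products and collecting blades:
Answer: 371/12*e1 + 40/3*e2 + 487/40*e3 - 443/60*e123


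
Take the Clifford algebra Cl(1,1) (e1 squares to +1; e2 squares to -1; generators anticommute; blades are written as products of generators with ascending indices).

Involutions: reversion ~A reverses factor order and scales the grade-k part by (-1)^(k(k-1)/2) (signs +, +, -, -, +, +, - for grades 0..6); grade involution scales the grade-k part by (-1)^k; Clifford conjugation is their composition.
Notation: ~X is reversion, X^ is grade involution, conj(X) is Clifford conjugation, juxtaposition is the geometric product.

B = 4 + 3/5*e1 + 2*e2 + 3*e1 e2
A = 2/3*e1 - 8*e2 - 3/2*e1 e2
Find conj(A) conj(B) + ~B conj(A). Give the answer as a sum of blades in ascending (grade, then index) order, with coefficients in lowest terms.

first term: 119/10 - 71/3*e1 + 349/10*e2 + 182/15*e1 e2
second term: -209/10 + 73/3*e1 + 309/10*e2 + 182/15*e1 e2
Answer: -9 + 2/3*e1 + 329/5*e2 + 364/15*e1 e2


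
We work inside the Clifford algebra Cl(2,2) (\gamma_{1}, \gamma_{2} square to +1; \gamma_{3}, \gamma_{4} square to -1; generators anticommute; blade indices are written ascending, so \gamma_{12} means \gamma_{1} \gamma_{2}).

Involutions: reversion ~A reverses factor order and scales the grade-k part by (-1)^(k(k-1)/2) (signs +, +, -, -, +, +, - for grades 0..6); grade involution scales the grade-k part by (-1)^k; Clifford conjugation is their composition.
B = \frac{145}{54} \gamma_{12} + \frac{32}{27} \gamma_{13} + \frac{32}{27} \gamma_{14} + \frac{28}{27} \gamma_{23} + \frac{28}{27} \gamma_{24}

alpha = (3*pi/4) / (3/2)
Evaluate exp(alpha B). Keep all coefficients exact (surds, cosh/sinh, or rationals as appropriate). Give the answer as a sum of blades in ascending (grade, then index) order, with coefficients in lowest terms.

B^2 term by term: the squares give (\frac{145}{54})^2*(\gamma_{12})^2 + (\frac{32}{27})^2*(\gamma_{13})^2 + (\frac{32}{27})^2*(\gamma_{14})^2 + (\frac{28}{27})^2*(\gamma_{23})^2 + (\frac{28}{27})^2*(\gamma_{24})^2 = \frac{21025}{2916}*(-1) + \frac{1024}{729}*(+1) + \frac{1024}{729}*(+1) + \frac{784}{729}*(+1) + \frac{784}{729}*(+1) = -\frac{9}{4} (each basis 2-blade squares to minus the product of its generators' squares); cross terms between blades sharing an index anticommute and cancel; the commuting (index-disjoint) pairs give grade-4 terms 2*c*c'*(blade product), which cancel blade by blade — \gamma_{1234}: -\frac{1792}{729} + \frac{1792}{729} = 0 — confirming B is simple. So B^2 = -\frac{9}{4}.
B^2 = -\frac{9}{4} — the series telescopes trigonometrically here: l = \frac{3}{2}, alpha*l = \frac{3 \pi}{4}, so exp(alpha B) = cos(\frac{3 \pi}{4}) + (sin(\frac{3 \pi}{4})/(\frac{3}{2}))*B = - \frac{\sqrt{2}}{2} + (\frac{\sqrt{2}}{3})*B.
Answer: - \frac{\sqrt{2}}{2} + \frac{145 \sqrt{2}}{162} \gamma_{12} + \frac{32 \sqrt{2}}{81} \gamma_{13} + \frac{32 \sqrt{2}}{81} \gamma_{14} + \frac{28 \sqrt{2}}{81} \gamma_{23} + \frac{28 \sqrt{2}}{81} \gamma_{24}


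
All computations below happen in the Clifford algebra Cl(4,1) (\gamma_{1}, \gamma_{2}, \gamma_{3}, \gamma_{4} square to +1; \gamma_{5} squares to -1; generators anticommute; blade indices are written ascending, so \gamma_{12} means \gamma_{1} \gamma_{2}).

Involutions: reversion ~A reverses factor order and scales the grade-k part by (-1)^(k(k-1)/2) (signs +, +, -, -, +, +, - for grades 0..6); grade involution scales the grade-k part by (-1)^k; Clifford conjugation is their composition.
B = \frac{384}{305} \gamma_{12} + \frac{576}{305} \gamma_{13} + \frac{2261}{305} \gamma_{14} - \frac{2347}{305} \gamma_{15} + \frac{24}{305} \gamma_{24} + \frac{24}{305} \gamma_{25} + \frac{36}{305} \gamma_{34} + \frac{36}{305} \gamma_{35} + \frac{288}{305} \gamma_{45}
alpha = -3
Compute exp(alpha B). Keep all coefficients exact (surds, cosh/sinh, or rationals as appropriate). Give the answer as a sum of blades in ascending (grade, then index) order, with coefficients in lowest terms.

B^2 term by term: the squares give (\frac{384}{305})^2*(\gamma_{12})^2 + (\frac{576}{305})^2*(\gamma_{13})^2 + (\frac{2261}{305})^2*(\gamma_{14})^2 + (-\frac{2347}{305})^2*(\gamma_{15})^2 + (\frac{24}{305})^2*(\gamma_{24})^2 + (\frac{24}{305})^2*(\gamma_{25})^2 + (\frac{36}{305})^2*(\gamma_{34})^2 + (\frac{36}{305})^2*(\gamma_{35})^2 + (\frac{288}{305})^2*(\gamma_{45})^2 = \frac{147456}{93025}*(-1) + \frac{331776}{93025}*(-1) + \frac{5112121}{93025}*(-1) + \frac{5508409}{93025}*(+1) + \frac{576}{93025}*(-1) + \frac{576}{93025}*(+1) + \frac{1296}{93025}*(-1) + \frac{1296}{93025}*(+1) + \frac{82944}{93025}*(+1) = 0 (each basis 2-blade squares to minus the product of its generators' squares); cross terms between blades sharing an index anticommute and cancel; the commuting (index-disjoint) pairs give grade-4 terms 2*c*c'*(blade product), which cancel blade by blade — \gamma_{1234}: \frac{27648}{93025} - \frac{27648}{93025} = 0; \gamma_{1235}: \frac{27648}{93025} - \frac{27648}{93025} = 0; \gamma_{1245}: \frac{221184}{93025} - \frac{108528}{93025} - \frac{112656}{93025} = 0; \gamma_{1345}: \frac{331776}{93025} - \frac{162792}{93025} - \frac{168984}{93025} = 0; \gamma_{2345}: -\frac{1728}{93025} + \frac{1728}{93025} = 0 — confirming B is simple. So B^2 = 0.
B^2 = 0, hence only two terms survive: exp(alpha B) = 1 + alpha B (parabolic case).
Answer: 1 - \frac{1152}{305} \gamma_{12} - \frac{1728}{305} \gamma_{13} - \frac{6783}{305} \gamma_{14} + \frac{7041}{305} \gamma_{15} - \frac{72}{305} \gamma_{24} - \frac{72}{305} \gamma_{25} - \frac{108}{305} \gamma_{34} - \frac{108}{305} \gamma_{35} - \frac{864}{305} \gamma_{45}


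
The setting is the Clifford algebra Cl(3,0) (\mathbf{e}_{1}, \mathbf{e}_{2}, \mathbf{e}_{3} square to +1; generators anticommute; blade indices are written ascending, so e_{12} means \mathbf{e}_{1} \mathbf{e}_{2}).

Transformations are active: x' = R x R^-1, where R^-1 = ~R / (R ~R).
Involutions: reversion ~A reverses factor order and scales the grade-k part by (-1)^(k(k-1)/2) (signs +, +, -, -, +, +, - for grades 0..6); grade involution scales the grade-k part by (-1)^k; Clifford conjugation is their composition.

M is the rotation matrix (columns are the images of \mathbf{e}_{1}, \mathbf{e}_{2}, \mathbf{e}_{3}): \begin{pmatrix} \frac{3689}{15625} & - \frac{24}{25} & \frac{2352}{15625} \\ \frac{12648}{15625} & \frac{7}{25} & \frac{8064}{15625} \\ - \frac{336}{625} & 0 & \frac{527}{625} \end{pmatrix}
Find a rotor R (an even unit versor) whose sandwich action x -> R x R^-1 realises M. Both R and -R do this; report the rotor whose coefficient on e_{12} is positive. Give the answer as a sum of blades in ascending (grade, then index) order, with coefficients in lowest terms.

Method: write R = a + b12*e_{12} + b13*e_{13} + b23*e_{23} with a^2 + b12^2 + b13^2 + b23^2 = 1 (so R^-1 = ~R). Expanding the columns R e_j ~R gives tr M = 4a^2 - 1 and, from the antisymmetric part, M21 - M12 = -4a*b12, M13 - M31 = 4a*b13, M32 - M23 = -4a*b23.
Here tr M = \frac{21239}{15625}, so a^2 = (1 + tr M)/4 = \frac{9216}{15625} and a = ±\frac{96}{125}. Taking a = \frac{96}{125}: M21 - M12 = \frac{27648}{15625}, M13 - M31 = \frac{10752}{15625}, M32 - M23 = -\frac{8064}{15625}, giving b12 = -\frac{72}{125}, b13 = \frac{28}{125}, b23 = \frac{21}{125}, i.e. R = \frac{96}{125} - \frac{72}{125} e_{12} + \frac{28}{125} e_{13} + \frac{21}{125} e_{23}.
Its e_{12} coefficient is negative, so report the other preimage -R.
Answer: -\frac{96}{125} + \frac{72}{125} e_{12} - \frac{28}{125} e_{13} - \frac{21}{125} e_{23}. Note: both R and -R realise this M (trace \frac{21239}{15625}); the covering map identifies them, and the e_{12}-coefficient sign is the tie-breaker.


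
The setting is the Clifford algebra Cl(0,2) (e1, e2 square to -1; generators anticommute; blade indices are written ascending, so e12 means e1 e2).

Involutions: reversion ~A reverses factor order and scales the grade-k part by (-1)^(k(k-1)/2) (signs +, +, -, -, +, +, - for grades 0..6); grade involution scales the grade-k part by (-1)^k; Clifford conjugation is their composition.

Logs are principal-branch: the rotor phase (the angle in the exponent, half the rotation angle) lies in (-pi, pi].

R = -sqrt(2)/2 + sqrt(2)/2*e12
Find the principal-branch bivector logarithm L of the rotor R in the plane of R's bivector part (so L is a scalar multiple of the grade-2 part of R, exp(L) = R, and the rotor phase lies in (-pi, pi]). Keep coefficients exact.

The scalar part of R is -sqrt(2)/2, which fixes the principal-branch rotor phase; the unit plane is then the bivector part divided by the sine of that phase, and L is that plane scaled by the phase.
Concretely: cos(phase) = -sqrt(2)/2 gives phase = ±3*pi/4, and since phase/sin(phase) is even the sign is immaterial: L = (phase/sin(phase)) * <R>_2 = (3*sqrt(2)*pi/4) * <R>_2.
Answer: 3*pi/4*e12


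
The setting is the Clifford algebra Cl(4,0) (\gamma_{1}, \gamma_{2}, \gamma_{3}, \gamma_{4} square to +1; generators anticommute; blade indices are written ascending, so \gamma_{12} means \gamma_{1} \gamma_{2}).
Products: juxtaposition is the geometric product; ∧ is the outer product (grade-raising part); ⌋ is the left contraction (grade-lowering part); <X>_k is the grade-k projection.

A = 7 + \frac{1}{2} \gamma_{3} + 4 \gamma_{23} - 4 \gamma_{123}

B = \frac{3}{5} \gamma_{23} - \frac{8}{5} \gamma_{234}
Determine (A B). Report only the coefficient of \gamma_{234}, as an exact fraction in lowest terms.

step 1: -\frac{12}{5} + \frac{12}{5} \gamma_{1} - \frac{3}{10} \gamma_{2} + \frac{32}{5} \gamma_{4} - \frac{32}{5} \gamma_{14} + \frac{21}{5} \gamma_{23} + \frac{4}{5} \gamma_{24} - \frac{56}{5} \gamma_{234}
Answer: -\frac{56}{5}


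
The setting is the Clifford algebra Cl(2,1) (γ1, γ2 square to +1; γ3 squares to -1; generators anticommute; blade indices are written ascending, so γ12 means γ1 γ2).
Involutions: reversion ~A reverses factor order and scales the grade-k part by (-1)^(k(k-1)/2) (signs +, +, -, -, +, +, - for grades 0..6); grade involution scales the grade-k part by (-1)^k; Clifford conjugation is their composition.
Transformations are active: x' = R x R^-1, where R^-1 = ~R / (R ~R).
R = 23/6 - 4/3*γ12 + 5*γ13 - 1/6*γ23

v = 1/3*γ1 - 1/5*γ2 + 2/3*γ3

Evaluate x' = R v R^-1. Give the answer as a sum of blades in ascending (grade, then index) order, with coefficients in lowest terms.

~R = 23/6 + 4/3*γ12 - 5*γ13 + 1/6*γ23, and R ~R = -77/9, so R^-1 = ~R / (-77/9).
R v = -161/90*γ1 - 19/90*γ2 + 77/90*γ3 + 1/18*γ123
Answer: 488/385*γ1 + 107/330*γ2 - 3271/2310*γ3


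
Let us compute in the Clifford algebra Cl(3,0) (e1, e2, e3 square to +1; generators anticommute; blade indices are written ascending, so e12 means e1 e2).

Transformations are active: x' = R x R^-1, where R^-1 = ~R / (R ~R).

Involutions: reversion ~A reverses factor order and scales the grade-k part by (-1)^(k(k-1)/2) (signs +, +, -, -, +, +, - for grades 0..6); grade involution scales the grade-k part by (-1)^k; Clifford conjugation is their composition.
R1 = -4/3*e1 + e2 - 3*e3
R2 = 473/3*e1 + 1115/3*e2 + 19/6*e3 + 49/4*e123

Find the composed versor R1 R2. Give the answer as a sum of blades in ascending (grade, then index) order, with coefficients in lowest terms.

Distribute over the terms of R1 (each basis-blade product reordered to ascending indices, repeated generators contracted through their squares):
(-4/3*e1) R2 = -1892/9 - 4460/9*e12 - 38/9*e13 - 49/3*e23
(e2) R2 = 1115/3 - 473/3*e12 - 49/4*e13 + 19/6*e23
(-3*e3) R2 = -19/2 - 147/4*e12 + 473*e13 + 1115*e23
Summing the partial products and collecting blades:
Answer: 2735/18 - 24839/36*e12 + 16435/36*e13 + 6611/6*e23


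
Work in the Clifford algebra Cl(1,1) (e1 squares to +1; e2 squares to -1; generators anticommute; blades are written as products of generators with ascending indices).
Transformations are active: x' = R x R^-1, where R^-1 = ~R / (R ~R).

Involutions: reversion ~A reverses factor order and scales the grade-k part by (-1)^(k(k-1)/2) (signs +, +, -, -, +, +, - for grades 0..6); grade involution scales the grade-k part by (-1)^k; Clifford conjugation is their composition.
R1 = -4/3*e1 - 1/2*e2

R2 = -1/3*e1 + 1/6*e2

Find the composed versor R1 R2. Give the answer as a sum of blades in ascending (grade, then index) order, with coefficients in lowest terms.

Distribute over the terms of R1 (each basis-blade product reordered to ascending indices, repeated generators contracted through their squares):
(-4/3*e1) R2 = 4/9 - 2/9*e1 e2
(-1/2*e2) R2 = 1/12 - 1/6*e1 e2
Summing the partial products and collecting blades:
Answer: 19/36 - 7/18*e1 e2


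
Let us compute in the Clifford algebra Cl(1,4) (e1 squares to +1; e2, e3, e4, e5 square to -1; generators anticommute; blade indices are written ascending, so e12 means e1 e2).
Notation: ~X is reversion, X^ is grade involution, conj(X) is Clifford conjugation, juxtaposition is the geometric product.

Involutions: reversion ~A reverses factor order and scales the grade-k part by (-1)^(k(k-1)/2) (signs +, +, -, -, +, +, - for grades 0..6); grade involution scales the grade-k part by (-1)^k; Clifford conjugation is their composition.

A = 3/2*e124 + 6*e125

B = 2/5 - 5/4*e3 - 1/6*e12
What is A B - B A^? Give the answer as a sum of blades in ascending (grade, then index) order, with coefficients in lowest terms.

first term: -1/4*e4 - e5 + 3/5*e124 + 12/5*e125 + 15/8*e1234 + 15/2*e1235
second term: 1/4*e4 + e5 - 3/5*e124 - 12/5*e125 + 15/8*e1234 + 15/2*e1235
Answer: -1/2*e4 - 2*e5 + 6/5*e124 + 24/5*e125


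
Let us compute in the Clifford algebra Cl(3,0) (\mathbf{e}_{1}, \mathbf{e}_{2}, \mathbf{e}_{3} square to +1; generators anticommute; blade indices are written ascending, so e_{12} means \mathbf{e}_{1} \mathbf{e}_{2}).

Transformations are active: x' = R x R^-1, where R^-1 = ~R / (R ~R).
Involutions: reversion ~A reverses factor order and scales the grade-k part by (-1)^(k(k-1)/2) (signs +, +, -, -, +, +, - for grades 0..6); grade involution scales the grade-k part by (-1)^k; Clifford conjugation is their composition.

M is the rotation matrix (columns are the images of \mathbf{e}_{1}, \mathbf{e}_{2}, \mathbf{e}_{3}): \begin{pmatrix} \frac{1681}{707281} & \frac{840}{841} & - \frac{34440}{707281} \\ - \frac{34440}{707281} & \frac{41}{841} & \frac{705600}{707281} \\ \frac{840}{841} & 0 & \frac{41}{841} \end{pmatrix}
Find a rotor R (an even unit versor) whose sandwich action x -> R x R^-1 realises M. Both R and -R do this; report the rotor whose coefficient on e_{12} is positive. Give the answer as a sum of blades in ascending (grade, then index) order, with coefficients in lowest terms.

Method: write R = a + b12*e_{12} + b13*e_{13} + b23*e_{23} with a^2 + b12^2 + b13^2 + b23^2 = 1 (so R^-1 = ~R). Expanding the columns R e_j ~R gives tr M = 4a^2 - 1 and, from the antisymmetric part, M21 - M12 = -4a*b12, M13 - M31 = 4a*b13, M32 - M23 = -4a*b23.
Here tr M = \frac{70643}{707281}, so a^2 = (1 + tr M)/4 = \frac{194481}{707281} and a = ±\frac{441}{841}. Taking a = \frac{441}{841}: M21 - M12 = -\frac{740880}{707281}, M13 - M31 = -\frac{740880}{707281}, M32 - M23 = -\frac{705600}{707281}, giving b12 = \frac{420}{841}, b13 = -\frac{420}{841}, b23 = \frac{400}{841}, i.e. R = \frac{441}{841} + \frac{420}{841} e_{12} - \frac{420}{841} e_{13} + \frac{400}{841} e_{23}.
Its e_{12} coefficient is already positive.
Answer: \frac{441}{841} + \frac{420}{841} e_{12} - \frac{420}{841} e_{13} + \frac{400}{841} e_{23}. Note: both R and -R realise this M (trace \frac{70643}{707281}); the covering map identifies them, and the e_{12}-coefficient sign is the tie-breaker.


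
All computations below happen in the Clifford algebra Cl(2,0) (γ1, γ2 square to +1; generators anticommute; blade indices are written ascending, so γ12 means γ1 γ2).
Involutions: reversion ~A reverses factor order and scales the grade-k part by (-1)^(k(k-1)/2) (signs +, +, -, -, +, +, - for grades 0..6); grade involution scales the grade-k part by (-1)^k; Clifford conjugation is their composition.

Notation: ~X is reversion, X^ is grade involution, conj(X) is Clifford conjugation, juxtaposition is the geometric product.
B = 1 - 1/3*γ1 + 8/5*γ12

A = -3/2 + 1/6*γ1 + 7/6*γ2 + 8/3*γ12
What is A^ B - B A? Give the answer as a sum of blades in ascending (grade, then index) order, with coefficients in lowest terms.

first term: -257/45 + 11/5*γ1 - 49/90*γ2 - 11/90*γ12
second term: -262/45 + 38/15*γ1 + 1/90*γ2 - 11/90*γ12
Answer: 1/9 - 1/3*γ1 - 5/9*γ2


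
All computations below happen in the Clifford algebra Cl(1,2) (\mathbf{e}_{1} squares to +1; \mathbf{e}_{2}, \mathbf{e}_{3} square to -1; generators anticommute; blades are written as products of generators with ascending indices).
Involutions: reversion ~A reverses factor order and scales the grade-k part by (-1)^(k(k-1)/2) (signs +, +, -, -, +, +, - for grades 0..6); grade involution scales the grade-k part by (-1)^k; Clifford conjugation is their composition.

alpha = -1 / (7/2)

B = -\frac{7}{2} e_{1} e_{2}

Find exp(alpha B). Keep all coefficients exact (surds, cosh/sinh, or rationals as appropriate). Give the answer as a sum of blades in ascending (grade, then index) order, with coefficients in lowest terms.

B^2 = (-\frac{7}{2})^2*(e_{1} e_{2})^2 = \frac{49}{4}*(+1) = \frac{49}{4} (a basis 2-blade squares to minus the product of its generators' squares).
B^2 = \frac{49}{4} — the series telescopes hyperbolically here: l = \frac{7}{2}, alpha*l = -1, so exp(alpha B) = cosh(-1) + (sinh(-1)/(\frac{7}{2}))*B = \cosh{\left(1 \right)} + (- \frac{2 \sinh{\left(1 \right)}}{7})*B.
Answer: \cosh{\left(1 \right)} + \sinh{\left(1 \right)} e_{1} e_{2}


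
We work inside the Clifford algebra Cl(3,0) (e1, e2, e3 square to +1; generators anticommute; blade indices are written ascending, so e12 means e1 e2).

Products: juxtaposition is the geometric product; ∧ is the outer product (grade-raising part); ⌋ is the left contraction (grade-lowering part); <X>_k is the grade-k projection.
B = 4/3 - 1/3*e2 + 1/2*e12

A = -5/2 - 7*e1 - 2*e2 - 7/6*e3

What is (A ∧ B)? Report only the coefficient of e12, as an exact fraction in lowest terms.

step 1: -10/3 - 28/3*e1 - 11/6*e2 - 14/9*e3 + 13/12*e12 - 7/18*e23 - 7/12*e123
Answer: 13/12


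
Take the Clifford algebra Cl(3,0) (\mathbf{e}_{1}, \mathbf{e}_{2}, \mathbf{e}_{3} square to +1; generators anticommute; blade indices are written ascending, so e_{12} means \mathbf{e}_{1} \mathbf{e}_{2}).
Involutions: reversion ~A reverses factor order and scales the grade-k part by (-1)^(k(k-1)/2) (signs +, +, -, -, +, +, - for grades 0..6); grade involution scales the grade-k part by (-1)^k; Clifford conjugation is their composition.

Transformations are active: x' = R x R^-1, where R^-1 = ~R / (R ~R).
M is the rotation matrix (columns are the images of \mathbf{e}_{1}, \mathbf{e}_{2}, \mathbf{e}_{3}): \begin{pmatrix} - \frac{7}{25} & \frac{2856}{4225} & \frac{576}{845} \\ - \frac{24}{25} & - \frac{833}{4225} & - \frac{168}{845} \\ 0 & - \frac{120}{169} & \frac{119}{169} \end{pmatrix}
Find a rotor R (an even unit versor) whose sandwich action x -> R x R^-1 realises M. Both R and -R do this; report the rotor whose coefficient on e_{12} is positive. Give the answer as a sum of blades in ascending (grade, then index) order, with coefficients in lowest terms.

Method: write R = a + b12*e_{12} + b13*e_{13} + b23*e_{23} with a^2 + b12^2 + b13^2 + b23^2 = 1 (so R^-1 = ~R). Expanding the columns R e_j ~R gives tr M = 4a^2 - 1 and, from the antisymmetric part, M21 - M12 = -4a*b12, M13 - M31 = 4a*b13, M32 - M23 = -4a*b23.
Here tr M = \frac{959}{4225}, so a^2 = (1 + tr M)/4 = \frac{1296}{4225} and a = ±\frac{36}{65}. Taking a = \frac{36}{65}: M21 - M12 = -\frac{6912}{4225}, M13 - M31 = \frac{576}{845}, M32 - M23 = -\frac{432}{845}, giving b12 = \frac{48}{65}, b13 = \frac{4}{13}, b23 = \frac{3}{13}, i.e. R = \frac{36}{65} + \frac{48}{65} e_{12} + \frac{4}{13} e_{13} + \frac{3}{13} e_{23}.
Its e_{12} coefficient is already positive.
Answer: \frac{36}{65} + \frac{48}{65} e_{12} + \frac{4}{13} e_{13} + \frac{3}{13} e_{23}. Note: both R and -R realise this M (trace \frac{959}{4225}); the covering map identifies them, and the e_{12}-coefficient sign is the tie-breaker.


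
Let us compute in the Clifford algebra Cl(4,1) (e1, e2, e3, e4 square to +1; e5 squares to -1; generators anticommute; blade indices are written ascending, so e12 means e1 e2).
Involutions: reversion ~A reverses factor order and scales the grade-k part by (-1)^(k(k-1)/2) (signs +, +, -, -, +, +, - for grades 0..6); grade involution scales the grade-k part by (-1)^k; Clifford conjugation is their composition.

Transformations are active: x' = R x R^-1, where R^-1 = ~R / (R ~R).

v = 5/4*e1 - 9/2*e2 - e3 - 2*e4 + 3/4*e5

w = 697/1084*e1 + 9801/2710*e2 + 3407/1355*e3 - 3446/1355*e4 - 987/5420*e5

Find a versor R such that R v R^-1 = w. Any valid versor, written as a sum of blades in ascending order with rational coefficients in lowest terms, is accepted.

Why this works: both vectors square to 105/4, so q(v) = q(w) and R = v + w = 513/271*e1 - 1197/1355*e2 + 2052/1355*e3 - 6156/1355*e4 + 1539/2710*e5 carries v to w — its own direction survives, the complement (v - w)/2 flips.
Answer: 513/271*e1 - 1197/1355*e2 + 2052/1355*e3 - 6156/1355*e4 + 1539/2710*e5


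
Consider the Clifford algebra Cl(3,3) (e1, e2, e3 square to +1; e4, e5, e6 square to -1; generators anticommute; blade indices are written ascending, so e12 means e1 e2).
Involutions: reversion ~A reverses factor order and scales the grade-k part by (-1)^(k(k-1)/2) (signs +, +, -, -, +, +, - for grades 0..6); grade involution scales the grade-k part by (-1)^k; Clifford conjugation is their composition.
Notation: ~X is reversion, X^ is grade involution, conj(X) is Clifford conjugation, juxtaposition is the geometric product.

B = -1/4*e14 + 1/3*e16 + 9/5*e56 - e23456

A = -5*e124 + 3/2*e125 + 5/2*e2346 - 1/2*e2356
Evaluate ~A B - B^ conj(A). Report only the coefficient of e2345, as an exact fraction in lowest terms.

first term: 5/4*e2 + 1/2*e4 + 5/2*e5 + 9/10*e23 + 27/10*e126 - 3/8*e245 + 5/3*e246 - 1/2*e256 - 5/6*e1234 + 1/6*e1235 - 5/8*e1236 + 3/2*e1346 + 5*e1356 + 9/2*e2345 + 9*e12456 + 1/8*e123456
second term: -5/4*e2 - 1/2*e4 - 5/2*e5 + 9/10*e23 + 27/10*e126 - 3/8*e245 + 5/3*e246 - 1/2*e256 + 5/6*e1234 - 1/6*e1235 + 5/8*e1236 - 3/2*e1346 - 5*e1356 - 9/2*e2345 - 9*e12456 + 1/8*e123456
Answer: 9


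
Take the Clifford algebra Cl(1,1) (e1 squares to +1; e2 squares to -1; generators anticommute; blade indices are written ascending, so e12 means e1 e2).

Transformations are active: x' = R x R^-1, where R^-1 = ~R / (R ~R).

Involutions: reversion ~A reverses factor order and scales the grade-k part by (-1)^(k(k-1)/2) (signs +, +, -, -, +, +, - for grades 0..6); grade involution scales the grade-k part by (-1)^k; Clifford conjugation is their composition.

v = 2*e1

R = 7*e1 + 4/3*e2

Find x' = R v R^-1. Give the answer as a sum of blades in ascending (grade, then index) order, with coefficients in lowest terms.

~R = 7*e1 + 4/3*e2, and R ~R = 425/9, so R^-1 = ~R / (425/9).
R v = 14 - 8/3*e12
Answer: 914/425*e1 + 336/425*e2


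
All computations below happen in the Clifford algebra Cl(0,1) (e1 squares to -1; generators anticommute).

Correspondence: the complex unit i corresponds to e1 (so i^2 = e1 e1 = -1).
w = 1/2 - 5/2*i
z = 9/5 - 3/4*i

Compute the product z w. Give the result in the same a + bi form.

In blades: z = 9/5 - 3/4*e1, w = 1/2 - 5/2*e1.
Distribute z over w term by term (generator squares from the signature, products reordered to ascending indices): (9/5)*w = 9/10 - 9/2*e1; (-3/4*e1)*w = -15/8 - 3/8*e1.
Sum: -39/40 - 39/8*e1; translating back through the correspondence:
Answer: -39/40 - 39/8*i


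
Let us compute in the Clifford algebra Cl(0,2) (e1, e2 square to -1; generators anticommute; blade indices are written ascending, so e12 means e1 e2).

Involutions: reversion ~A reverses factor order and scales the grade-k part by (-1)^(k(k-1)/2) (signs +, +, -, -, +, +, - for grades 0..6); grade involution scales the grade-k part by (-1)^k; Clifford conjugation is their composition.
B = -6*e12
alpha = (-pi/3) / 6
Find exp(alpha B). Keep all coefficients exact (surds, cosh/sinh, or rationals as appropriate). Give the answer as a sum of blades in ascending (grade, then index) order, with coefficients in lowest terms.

B^2 = (-6)^2*(e12)^2 = 36*(-1) = -36 (a basis 2-blade squares to minus the product of its generators' squares).
B^2 = -36 — since the square is negative, the closed form is circular: l = 6, alpha*l = -pi/3, so exp(alpha B) = cos(-pi/3) + (sin(-pi/3)/6)*B = 1/2 + (-sqrt(3)/12)*B.
Answer: 1/2 + sqrt(3)/2*e12


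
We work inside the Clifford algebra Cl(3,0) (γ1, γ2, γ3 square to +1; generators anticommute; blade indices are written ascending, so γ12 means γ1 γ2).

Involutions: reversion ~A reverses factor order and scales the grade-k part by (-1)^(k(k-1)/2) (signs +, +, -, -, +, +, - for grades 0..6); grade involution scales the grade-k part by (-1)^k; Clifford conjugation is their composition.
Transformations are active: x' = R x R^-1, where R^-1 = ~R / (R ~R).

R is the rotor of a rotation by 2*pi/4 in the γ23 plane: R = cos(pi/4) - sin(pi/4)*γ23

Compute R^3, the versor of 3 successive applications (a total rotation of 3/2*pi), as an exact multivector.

Half-angle bookkeeping: 3 applications in γ23 add up to rotor phase 3*pi/4 = 3*pi/4, so R^3 = cos(3*pi/4) - sin(3*pi/4)*γ23.
cos(3*pi/4) = -sqrt(2)/2 and sin(3*pi/4) = sqrt(2)/2, so R^3 = -sqrt(2)/2 - sqrt(2)/2*γ23. The net rotation is 3/2*pi; the rotor keeps the half-angle phase exactly.
Answer: -sqrt(2)/2 - sqrt(2)/2*γ23
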